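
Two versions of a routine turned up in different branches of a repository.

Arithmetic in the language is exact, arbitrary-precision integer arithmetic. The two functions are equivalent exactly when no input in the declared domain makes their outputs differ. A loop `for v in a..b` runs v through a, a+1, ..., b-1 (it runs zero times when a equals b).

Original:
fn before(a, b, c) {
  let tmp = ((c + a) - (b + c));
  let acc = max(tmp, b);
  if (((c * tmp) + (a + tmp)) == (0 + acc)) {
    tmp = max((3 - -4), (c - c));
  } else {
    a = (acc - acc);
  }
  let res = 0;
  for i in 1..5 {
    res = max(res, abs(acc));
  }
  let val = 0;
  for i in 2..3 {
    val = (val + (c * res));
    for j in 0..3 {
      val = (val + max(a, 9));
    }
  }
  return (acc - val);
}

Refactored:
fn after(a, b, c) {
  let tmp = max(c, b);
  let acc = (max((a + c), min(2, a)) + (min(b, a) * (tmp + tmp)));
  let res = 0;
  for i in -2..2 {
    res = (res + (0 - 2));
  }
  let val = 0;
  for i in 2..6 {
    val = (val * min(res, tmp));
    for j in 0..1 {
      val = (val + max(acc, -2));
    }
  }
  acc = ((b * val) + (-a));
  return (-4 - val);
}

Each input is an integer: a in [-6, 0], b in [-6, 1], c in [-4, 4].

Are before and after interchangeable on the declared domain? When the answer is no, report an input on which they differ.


The rewrite breaks on a=-6, b=-6, c=-4, where the results are -27 and 19106.
before: tmp := 0 | acc := 0 | (((c * tmp) + (a + tmp)) == (0 + acc)): false | a := 0 | res := 0 | iter i=1: | res := 0 | iter i=2: | res := 0 | iter i=3: | res := 0 | iter i=4: | res := 0 | val := 0 | iter i=2: | val := 0 | iter j=0: | val := 9 | iter j=1: | val := 18 | iter j=2: | val := 27 | result -27
after: tmp := -4 | acc := 42 | res := 0 | iter i=-2: | res := -2 | iter i=-1: | res := -4 | iter i=0: | res := -6 | iter i=1: | res := -8 | val := 0 | iter i=2: | val := 0 | iter j=0: | val := 42 | iter i=3: | val := -336 | iter j=0: | val := -294 | iter i=4: | val := 2352 | iter j=0: | val := 2394 | iter i=5: | val := -19152 | iter j=0: | val := -19110 | acc := 114666 | result 19106
verdict: not equivalent; witness: a=-6, b=-6, c=-4


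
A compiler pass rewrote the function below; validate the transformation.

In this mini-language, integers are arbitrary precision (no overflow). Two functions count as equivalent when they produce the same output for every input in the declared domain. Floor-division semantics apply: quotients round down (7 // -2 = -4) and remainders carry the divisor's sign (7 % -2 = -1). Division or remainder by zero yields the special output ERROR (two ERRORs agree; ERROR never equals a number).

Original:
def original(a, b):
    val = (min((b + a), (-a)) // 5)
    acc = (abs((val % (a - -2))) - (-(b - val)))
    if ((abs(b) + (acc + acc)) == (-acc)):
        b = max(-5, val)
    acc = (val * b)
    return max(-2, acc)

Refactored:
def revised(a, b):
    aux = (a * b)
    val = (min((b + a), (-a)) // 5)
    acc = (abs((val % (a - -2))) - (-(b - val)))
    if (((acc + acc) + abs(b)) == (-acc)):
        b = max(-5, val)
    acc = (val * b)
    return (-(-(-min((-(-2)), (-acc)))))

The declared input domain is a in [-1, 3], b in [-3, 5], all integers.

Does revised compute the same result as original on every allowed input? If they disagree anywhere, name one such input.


Differences: arithmetic usage differs, plus min/max/abs usage differs, plus local variable names differ, plus statement counts differ — yet all 45 inputs agree.
verdict: equivalent


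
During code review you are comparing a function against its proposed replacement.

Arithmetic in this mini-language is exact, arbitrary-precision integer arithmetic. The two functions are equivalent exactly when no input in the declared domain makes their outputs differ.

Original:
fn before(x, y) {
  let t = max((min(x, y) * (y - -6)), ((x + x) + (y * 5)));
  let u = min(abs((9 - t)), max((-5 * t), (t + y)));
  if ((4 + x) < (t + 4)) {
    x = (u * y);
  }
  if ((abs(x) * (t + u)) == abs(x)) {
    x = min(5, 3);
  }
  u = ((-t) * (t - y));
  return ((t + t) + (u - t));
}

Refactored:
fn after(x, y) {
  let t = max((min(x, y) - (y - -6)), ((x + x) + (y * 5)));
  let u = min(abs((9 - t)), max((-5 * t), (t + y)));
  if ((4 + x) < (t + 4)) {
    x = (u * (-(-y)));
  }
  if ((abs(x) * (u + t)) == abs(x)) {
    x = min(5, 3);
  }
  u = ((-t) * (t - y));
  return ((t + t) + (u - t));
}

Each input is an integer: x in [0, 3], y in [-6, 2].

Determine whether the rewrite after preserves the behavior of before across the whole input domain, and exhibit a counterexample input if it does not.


Take x=0, y=-6.
before: t=0, then u=0, then ((4 + x) < (t + 4)) is false, then ((abs(x) * (t + u)) == abs(x)) is true, then x=3, then u=0, then returns 0
after: t=-6, then u=15, then ((4 + x) < (t + 4)) is false, then ((abs(x) * (u + t)) == abs(x)) is true, then x=3, then u=0, then returns -6
0 vs -6 — the two versions disagree here.
verdict: not equivalent; witness: x=0, y=-6


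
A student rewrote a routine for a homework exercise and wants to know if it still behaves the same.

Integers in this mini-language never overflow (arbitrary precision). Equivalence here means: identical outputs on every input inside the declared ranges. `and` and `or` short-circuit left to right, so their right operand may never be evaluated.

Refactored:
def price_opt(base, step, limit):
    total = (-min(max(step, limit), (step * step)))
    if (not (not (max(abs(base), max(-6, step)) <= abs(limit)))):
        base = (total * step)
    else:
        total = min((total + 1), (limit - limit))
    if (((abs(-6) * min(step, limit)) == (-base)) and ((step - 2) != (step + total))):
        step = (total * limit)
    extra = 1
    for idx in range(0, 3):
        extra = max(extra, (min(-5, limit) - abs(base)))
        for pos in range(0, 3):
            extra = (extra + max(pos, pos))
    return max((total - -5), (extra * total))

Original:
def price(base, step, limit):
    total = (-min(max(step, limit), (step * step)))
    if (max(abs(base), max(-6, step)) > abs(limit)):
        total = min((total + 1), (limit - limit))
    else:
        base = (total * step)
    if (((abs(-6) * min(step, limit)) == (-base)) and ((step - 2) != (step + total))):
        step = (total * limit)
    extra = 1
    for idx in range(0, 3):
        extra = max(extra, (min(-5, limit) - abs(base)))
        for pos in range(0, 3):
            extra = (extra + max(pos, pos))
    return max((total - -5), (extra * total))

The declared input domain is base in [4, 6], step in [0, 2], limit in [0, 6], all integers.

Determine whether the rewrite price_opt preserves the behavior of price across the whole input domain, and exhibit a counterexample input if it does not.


This is a faithful refactor — comparison usage differs, plus boolean connective usage differs, but the computed results match everywhere.
One worked example (base=5, step=0, limit=3) — price: total becomes 0; next (max(abs(base), max(-6, step)) > abs(limit)) evaluates to true; next total becomes 0; next (((abs(-6) * min(step, limit)) == (-base)) and ((step - 2) != (step + total))) evaluates to false; next extra becomes 1; next at idx=0:; next extra becomes 1; next at pos=0:; next extra becomes 1; next at pos=1:; next extra becomes 2; next at pos=2:; next extra becomes 4; next at idx=1:; next extra becomes 4; next at pos=0:; next extra becomes 4; next at pos=1:; next extra becomes 5; next at pos=2:; next extra becomes 7; next at idx=2:; next extra becomes 7; next at pos=0:; next extra becomes 7; next at pos=1:; next extra becomes 8; next at pos=2:; next extra becomes 10; next final value 5; price_opt: total becomes 0; next (not (not (max(abs(base), max(-6, step)) <= abs(limit)))) evaluates to false; next total becomes 0; next (((abs(-6) * min(step, limit)) == (-base)) and ((step - 2) != (step + total))) evaluates to false; next extra becomes 1; next at idx=0:; next extra becomes 1; next at pos=0:; next extra becomes 1; next at pos=1:; next extra becomes 2; next at pos=2:; next extra becomes 4; next at idx=1:; next extra becomes 4; next at pos=0:; next extra becomes 4; next at pos=1:; next extra becomes 5; next at pos=2:; next extra becomes 7; next at idx=2:; next extra becomes 7; next at pos=0:; next extra becomes 7; next at pos=1:; next extra becomes 8; next at pos=2:; next extra becomes 10; next final value 5; agreement on 5.
Checked all 63 inputs in the declared domain: the outputs agree on every one.
verdict: equivalent


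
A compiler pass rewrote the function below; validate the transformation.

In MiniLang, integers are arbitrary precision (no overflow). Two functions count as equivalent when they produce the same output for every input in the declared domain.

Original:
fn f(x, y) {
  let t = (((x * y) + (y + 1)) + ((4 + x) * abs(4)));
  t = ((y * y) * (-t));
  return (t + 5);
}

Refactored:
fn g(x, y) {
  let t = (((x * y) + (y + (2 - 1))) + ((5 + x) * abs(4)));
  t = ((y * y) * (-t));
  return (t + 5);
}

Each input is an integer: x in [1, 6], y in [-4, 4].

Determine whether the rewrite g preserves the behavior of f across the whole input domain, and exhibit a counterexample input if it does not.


These are not equivalent — on x=1, y=-4 the outputs split (-203 vs -267).
f: t = 13; t = -208; return -203
g: t = 17; t = -272; return -267
verdict: not equivalent; witness: x=1, y=-4


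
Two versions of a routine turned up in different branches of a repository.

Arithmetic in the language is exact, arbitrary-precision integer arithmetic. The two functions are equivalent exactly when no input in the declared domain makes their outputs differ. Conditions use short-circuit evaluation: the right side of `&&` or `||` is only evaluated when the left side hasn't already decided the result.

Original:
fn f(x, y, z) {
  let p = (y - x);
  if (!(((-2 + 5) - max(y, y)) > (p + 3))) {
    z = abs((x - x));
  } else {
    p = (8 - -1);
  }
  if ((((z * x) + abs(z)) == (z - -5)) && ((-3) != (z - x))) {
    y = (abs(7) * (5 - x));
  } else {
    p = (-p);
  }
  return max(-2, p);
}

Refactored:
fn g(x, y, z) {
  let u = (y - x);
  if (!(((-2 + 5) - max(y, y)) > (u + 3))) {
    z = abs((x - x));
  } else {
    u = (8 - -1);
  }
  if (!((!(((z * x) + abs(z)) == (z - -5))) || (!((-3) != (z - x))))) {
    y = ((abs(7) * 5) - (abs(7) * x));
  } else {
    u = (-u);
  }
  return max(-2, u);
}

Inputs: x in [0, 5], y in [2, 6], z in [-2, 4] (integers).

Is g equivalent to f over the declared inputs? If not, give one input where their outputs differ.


Equivalent — the differences include min/max/abs usage differs, constant usage differs, local variable names differ, boolean connective usage differs, arithmetic usage differs, yet no declared input distinguishes the two.
As a probe, take x=5, y=4, z=3: f runs p becomes -1; next (!(((-2 + 5) - max(y, y)) > (p + 3))) evaluates to true; next z becomes 0; next ((((z * x) + abs(z)) == (z - -5)) && ((-3) != (z - x))) evaluates to false; next p becomes 1; next final value 1; g runs u becomes -1; next (!(((-2 + 5) - max(y, y)) > (u + 3))) evaluates to true; next z becomes 0; next (!((!(((z * x) + abs(z)) == (z - -5))) || (!((-3) != (z - x))))) evaluates to false; next u becomes 1; next final value 1; both end at 1.
Checked all 210 inputs in the declared domain: the outputs agree on every one.
verdict: equivalent


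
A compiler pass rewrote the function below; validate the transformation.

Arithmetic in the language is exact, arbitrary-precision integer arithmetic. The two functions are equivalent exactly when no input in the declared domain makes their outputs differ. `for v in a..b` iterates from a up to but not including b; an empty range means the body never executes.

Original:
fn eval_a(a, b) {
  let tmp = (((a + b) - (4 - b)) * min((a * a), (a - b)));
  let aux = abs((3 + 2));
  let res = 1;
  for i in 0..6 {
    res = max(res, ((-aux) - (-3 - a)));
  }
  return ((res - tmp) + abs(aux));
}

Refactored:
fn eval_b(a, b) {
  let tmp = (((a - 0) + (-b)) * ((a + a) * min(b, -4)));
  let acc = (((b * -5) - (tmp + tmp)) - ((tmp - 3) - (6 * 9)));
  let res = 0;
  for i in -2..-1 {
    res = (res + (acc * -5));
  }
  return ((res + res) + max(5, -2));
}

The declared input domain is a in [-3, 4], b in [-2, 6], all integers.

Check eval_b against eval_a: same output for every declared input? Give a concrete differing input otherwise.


a=-3, b=-2 yields -5 from eval_a but -1385 from eval_b.
verdict: not equivalent; witness: a=-3, b=-2


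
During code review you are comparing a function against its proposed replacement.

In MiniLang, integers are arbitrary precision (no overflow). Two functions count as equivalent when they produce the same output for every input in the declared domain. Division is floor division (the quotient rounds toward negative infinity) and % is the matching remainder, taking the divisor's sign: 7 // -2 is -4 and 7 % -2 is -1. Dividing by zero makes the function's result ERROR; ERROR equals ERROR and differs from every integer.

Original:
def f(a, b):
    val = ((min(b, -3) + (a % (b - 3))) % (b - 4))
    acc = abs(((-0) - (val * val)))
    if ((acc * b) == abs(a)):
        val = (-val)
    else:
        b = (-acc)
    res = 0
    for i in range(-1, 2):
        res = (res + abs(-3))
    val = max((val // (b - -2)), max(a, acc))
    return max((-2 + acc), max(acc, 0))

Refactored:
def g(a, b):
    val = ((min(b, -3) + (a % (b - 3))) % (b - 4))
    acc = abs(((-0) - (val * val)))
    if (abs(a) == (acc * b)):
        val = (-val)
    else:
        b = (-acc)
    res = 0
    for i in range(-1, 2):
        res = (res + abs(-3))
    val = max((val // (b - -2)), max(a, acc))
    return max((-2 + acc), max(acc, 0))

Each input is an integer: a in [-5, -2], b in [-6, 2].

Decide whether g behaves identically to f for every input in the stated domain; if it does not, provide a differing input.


The two versions differ — the changes include same computation, different form.
Spot check at a=-3, b=-1 — f: val := -1 | acc := 1 | ((acc * b) == abs(a)): false | b := -1 | res := 0 | iter i=-1: | res := 3 | iter i=0: | res := 6 | iter i=1: | res := 9 | val := 1 | result 1. g: val := -1 | acc := 1 | (abs(a) == (acc * b)): false | b := -1 | res := 0 | iter i=-1: | res := 3 | iter i=0: | res := 6 | iter i=1: | res := 9 | val := 1 | result 1. Both give 1.
Checked all 36 inputs in the declared domain: the outputs agree on every one.
verdict: equivalent


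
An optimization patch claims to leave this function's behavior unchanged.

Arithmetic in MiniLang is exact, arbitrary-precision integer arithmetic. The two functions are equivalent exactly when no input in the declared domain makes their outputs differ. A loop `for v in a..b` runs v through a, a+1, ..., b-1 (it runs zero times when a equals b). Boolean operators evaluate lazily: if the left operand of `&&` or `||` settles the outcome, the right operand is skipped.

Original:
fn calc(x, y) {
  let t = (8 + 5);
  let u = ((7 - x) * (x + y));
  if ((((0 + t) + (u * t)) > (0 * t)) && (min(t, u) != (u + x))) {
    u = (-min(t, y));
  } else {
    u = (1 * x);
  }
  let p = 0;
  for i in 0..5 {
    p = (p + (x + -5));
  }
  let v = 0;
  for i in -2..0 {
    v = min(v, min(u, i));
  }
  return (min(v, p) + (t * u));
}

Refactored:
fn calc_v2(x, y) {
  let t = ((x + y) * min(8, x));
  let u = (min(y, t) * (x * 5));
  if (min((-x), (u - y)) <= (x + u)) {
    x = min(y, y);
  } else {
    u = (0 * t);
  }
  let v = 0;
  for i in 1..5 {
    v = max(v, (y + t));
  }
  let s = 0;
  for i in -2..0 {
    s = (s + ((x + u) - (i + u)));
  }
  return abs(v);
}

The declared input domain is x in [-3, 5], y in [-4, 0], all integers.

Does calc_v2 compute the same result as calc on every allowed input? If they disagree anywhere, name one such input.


Not equivalent: x=-3, y=-4 separates them (-79 vs 17).
calc: t becomes 13; next u becomes -70; next ((((0 + t) + (u * t)) > (0 * t)) && (min(t, u) != (u + x))) evaluates to false; next u becomes -3; next p becomes 0; next at i=0:; next p becomes -8; next at i=1:; next p becomes -16; next at i=2:; next p becomes -24; next at i=3:; next p becomes -32; next at i=4:; next p becomes -40; next v becomes 0; next at i=-2:; next v becomes -3; next at i=-1:; next v becomes -3; next final value -79
calc_v2: t becomes 21; next u becomes 60; next (min((-x), (u - y)) <= (x + u)) evaluates to true; next x becomes -4; next v becomes 0; next at i=1:; next v becomes 17; next at i=2:; next v becomes 17; next at i=3:; next v becomes 17; next at i=4:; next v becomes 17; next s becomes 0; next at i=-2:; next s becomes -2; next at i=-1:; next s becomes -5; next final value 17
verdict: not equivalent; witness: x=-3, y=-4


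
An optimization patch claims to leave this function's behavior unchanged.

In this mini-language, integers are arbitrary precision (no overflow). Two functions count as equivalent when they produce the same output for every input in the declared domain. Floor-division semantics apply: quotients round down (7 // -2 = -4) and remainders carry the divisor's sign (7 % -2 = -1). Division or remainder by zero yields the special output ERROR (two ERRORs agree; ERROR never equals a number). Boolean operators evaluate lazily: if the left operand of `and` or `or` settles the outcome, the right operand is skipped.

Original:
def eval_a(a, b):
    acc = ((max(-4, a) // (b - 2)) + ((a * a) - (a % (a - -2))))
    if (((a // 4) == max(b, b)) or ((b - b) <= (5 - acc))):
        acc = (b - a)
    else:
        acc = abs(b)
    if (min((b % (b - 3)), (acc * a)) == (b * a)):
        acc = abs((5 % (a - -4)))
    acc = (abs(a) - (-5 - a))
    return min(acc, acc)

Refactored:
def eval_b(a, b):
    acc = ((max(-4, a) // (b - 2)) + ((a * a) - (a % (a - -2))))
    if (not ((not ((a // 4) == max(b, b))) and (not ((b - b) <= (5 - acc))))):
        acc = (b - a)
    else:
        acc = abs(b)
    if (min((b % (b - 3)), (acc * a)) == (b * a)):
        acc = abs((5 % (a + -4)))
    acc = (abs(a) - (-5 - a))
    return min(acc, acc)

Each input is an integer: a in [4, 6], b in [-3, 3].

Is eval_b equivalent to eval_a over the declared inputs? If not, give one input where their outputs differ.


The rewrite breaks on a=4, b=0, where the results are 13 and ERROR.
eval_a: acc becomes 10; next (((a // 4) == max(b, b)) or ((b - b) <= (5 - acc))) evaluates to false; next acc becomes 0; next (min((b % (b - 3)), (acc * a)) == (b * a)) evaluates to true; next acc becomes 5; next acc becomes 13; next final value 13
eval_b: acc becomes 10; next (not ((not ((a // 4) == max(b, b))) and (not ((b - b) <= (5 - acc))))) evaluates to false; next acc becomes 0; next (min((b % (b - 3)), (acc * a)) == (b * a)) evaluates to true; next hits division by zero so the output is ERROR
verdict: not equivalent; witness: a=4, b=0


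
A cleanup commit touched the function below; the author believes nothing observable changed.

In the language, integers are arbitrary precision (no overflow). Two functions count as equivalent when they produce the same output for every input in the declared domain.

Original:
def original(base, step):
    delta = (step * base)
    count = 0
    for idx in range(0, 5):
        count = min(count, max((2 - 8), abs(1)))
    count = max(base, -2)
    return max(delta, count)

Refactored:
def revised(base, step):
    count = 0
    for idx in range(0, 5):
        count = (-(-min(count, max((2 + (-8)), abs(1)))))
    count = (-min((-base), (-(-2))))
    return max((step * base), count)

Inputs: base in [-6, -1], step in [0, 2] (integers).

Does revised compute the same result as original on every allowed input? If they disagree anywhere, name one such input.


This is a faithful refactor — arithmetic usage differs; local variable names differ; statement counts differ; min/max/abs usage differs, but the computed results match everywhere.
One worked example (base=-2, step=1) — original: delta = -2; count = 0; [idx=0]; count = 0; [idx=1]; count = 0; [idx=2]; count = 0; [idx=3]; count = 0; [idx=4]; count = 0; count = -2; return -2; revised: count = 0; [idx=0]; count = 0; [idx=1]; count = 0; [idx=2]; count = 0; [idx=3]; count = 0; [idx=4]; count = 0; count = -2; return -2; agreement on -2.
An exhaustive pass over the 18 declared inputs shows identical outputs.
verdict: equivalent


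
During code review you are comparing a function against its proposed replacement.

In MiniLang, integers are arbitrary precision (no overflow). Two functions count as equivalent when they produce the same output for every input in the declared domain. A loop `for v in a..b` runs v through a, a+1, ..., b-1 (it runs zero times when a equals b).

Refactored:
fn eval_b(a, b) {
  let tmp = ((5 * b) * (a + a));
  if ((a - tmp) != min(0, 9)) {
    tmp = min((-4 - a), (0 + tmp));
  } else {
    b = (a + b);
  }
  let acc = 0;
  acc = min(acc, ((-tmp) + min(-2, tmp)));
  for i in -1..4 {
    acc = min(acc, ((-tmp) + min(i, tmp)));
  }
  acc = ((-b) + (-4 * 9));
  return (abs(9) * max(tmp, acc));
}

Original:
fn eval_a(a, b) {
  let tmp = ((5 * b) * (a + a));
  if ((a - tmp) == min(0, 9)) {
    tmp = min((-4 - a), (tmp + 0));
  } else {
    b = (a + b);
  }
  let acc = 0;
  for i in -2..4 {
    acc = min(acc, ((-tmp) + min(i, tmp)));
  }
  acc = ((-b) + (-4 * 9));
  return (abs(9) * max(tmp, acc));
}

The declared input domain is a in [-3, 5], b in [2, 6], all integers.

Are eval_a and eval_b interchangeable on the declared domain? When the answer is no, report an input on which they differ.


Not equivalent: a=-3, b=2 separates them (-315 vs -342).
eval_a: tmp := -60 | ((a - tmp) == min(0, 9)): false | b := -1 | acc := 0 | iter i=-2: | acc := 0 | iter i=-1: | acc := 0 | iter i=0: | acc := 0 | iter i=1: | acc := 0 | iter i=2: | acc := 0 | iter i=3: | acc := 0 | acc := -35 | result -315
eval_b: tmp := -60 | ((a - tmp) != min(0, 9)): true | tmp := -60 | acc := 0 | acc := 0 | iter i=-1: | acc := 0 | iter i=0: | acc := 0 | iter i=1: | acc := 0 | iter i=2: | acc := 0 | iter i=3: | acc := 0 | acc := -38 | result -342
verdict: not equivalent; witness: a=-3, b=2


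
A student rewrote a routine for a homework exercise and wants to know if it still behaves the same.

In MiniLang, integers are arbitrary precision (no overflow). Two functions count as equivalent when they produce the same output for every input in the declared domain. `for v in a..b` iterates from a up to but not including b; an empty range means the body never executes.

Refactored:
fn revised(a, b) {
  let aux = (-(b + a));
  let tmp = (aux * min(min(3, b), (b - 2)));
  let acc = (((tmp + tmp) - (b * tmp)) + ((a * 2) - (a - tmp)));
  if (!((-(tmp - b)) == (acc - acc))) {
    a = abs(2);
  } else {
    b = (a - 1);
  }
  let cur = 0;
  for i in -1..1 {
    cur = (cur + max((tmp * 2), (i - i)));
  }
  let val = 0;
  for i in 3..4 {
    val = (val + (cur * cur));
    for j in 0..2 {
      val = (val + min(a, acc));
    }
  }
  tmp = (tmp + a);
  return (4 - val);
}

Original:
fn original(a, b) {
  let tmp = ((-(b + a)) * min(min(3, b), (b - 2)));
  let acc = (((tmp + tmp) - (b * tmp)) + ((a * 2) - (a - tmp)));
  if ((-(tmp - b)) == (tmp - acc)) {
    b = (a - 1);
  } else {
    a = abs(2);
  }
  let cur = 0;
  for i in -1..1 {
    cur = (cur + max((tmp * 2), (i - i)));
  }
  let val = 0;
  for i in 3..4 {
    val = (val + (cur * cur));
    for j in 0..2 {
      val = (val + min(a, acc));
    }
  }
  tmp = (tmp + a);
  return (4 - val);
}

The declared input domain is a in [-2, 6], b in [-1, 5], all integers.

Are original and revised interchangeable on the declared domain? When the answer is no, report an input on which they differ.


Consider the input a=0, b=1.
original: tmp := 1 | acc := 2 | ((-(tmp - b)) == (tmp - acc)): false | a := 2 | cur := 0 | iter i=-1: | cur := 2 | iter i=0: | cur := 4 | val := 0 | iter i=3: | val := 16 | iter j=0: | val := 18 | iter j=1: | val := 20 | tmp := 3 | result -16
revised: aux := -1 | tmp := 1 | acc := 2 | (!((-(tmp - b)) == (acc - acc))): false | b := -1 | cur := 0 | iter i=-1: | cur := 2 | iter i=0: | cur := 4 | val := 0 | iter i=3: | val := 16 | iter j=0: | val := 16 | iter j=1: | val := 16 | tmp := 1 | result -12
-16 against -12: the behavior changed.
verdict: not equivalent; witness: a=0, b=1


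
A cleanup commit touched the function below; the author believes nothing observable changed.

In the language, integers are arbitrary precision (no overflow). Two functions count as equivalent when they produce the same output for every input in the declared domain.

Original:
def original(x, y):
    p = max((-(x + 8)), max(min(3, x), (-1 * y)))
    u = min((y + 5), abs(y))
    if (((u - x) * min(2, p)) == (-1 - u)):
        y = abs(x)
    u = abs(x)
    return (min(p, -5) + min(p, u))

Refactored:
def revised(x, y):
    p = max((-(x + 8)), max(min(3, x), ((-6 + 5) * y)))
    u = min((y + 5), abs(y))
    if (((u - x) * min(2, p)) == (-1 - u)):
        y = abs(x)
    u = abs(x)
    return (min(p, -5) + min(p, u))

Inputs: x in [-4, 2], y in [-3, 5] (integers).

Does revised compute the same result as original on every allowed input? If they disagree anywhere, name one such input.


The two are interchangeable: arithmetic usage differs; also constant usage differs, and every declared input agrees.
Spot check at x=-3, y=4 — original: p becomes -3; next u becomes 4; next (((u - x) * min(2, p)) == (-1 - u)) evaluates to false; next u becomes 3; next final value -8. revised: p becomes -3; next u becomes 4; next (((u - x) * min(2, p)) == (-1 - u)) evaluates to false; next u becomes 3; next final value -8. Both give -8.
Across all 63 domain points the two functions coincide.
verdict: equivalent


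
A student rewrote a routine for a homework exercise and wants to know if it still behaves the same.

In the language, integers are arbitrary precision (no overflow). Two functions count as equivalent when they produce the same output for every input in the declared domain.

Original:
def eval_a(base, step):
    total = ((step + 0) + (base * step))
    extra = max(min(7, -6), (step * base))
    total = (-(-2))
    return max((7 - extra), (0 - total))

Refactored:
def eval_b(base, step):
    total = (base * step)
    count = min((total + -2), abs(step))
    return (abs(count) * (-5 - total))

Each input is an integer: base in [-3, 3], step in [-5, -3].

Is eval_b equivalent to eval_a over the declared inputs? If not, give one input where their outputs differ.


These are not equivalent — on base=-3, step=-5 the outputs split (-2 vs -100).
eval_a: total becomes 10; next extra becomes 15; next total becomes 2; next final value -2
eval_b: total becomes 15; next count becomes 5; next final value -100
verdict: not equivalent; witness: base=-3, step=-5


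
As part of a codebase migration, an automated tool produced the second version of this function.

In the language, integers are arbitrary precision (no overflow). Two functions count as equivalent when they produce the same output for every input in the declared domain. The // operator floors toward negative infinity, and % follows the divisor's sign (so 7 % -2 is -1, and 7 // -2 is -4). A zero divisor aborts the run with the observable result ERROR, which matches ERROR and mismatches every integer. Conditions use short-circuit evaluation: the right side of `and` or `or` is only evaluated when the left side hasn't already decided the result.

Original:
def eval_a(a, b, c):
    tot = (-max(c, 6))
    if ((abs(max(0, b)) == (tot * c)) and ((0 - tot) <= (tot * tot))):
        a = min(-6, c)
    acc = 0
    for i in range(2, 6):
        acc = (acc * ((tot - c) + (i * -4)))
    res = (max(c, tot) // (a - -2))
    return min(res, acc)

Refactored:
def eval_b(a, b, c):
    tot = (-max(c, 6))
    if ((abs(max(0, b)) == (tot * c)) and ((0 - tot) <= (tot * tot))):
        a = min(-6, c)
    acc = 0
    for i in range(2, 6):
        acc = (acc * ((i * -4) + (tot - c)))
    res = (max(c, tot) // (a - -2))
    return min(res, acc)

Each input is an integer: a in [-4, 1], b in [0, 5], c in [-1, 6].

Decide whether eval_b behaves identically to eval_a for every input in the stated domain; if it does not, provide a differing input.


This is a faithful refactor — same computation, different form, but the computed results match everywhere.
Tracing a=-4, b=2, c=-1: eval_a: tot := -6 | ((abs(max(0, b)) == (tot * c)) and ((0 - tot) <= (tot * tot))): false | acc := 0 | iter i=2: | acc := 0 | iter i=3: | acc := 0 | iter i=4: | acc := 0 | iter i=5: | acc := 0 | res := 0 | result 0 | eval_b: tot := -6 | ((abs(max(0, b)) == (tot * c)) and ((0 - tot) <= (tot * tot))): false | acc := 0 | iter i=2: | acc := 0 | iter i=3: | acc := 0 | iter i=4: | acc := 0 | iter i=5: | acc := 0 | res := 0 | result 0 — matching result 0.
An exhaustive pass over the 288 declared inputs shows identical outputs.
verdict: equivalent


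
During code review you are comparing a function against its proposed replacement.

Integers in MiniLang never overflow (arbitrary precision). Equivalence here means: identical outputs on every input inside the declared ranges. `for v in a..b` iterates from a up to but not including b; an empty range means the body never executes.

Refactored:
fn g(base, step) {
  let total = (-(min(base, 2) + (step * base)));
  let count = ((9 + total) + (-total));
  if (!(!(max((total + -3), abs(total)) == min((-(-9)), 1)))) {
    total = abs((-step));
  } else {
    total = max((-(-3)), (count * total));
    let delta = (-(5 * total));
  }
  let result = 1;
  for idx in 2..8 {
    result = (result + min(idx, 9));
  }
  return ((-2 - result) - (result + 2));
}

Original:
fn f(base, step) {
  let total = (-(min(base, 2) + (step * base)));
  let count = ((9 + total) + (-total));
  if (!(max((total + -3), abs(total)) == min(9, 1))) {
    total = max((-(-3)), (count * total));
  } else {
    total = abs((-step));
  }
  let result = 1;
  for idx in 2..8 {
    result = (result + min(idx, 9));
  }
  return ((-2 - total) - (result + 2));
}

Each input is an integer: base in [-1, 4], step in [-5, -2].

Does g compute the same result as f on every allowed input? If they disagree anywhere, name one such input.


Take base=-1, step=-5.
f: total = -4; count = 9; (!(max((total + -3), abs(total)) == min(9, 1))) -> true; total = 3; result = 1; [idx=2]; result = 3; [idx=3]; result = 6; [idx=4]; result = 10; [idx=5]; result = 15; [idx=6]; result = 21; [idx=7]; result = 28; return -35
g: total = -4; count = 9; (!(!(max((total + -3), abs(total)) == min((-(-9)), 1)))) -> false; total = 3; delta = -15; result = 1; [idx=2]; result = 3; [idx=3]; result = 6; [idx=4]; result = 10; [idx=5]; result = 15; [idx=6]; result = 21; [idx=7]; result = 28; return -60
-35 and -60 differ, so these are not the same function on this domain.
verdict: not equivalent; witness: base=-1, step=-5


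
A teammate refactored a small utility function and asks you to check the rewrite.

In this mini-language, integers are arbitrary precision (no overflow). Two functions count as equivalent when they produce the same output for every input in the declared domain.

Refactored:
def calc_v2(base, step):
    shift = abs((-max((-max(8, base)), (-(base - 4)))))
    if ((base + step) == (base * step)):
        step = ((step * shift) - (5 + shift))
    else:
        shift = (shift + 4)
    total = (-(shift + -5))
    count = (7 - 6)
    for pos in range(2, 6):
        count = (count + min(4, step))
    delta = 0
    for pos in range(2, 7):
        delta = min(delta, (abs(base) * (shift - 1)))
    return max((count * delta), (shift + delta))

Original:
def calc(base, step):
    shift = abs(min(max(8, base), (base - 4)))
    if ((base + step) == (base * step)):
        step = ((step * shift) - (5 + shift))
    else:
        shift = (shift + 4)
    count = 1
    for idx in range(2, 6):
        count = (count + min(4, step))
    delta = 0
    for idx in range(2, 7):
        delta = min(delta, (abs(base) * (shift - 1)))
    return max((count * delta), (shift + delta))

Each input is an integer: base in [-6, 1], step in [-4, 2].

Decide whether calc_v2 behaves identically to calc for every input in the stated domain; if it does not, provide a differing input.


Behavior is preserved: although statement counts differ; also arithmetic usage differs; also min/max/abs usage differs; also constant usage differs; also local variable names differ, the outputs never diverge.
One worked example (base=1, step=-2) — calc: shift := 3 | ((base + step) == (base * step)): false | shift := 7 | count := 1 | iter idx=2: | count := -1 | iter idx=3: | count := -3 | iter idx=4: | count := -5 | iter idx=5: | count := -7 | delta := 0 | iter idx=2: | delta := 0 | iter idx=3: | delta := 0 | iter idx=4: | delta := 0 | iter idx=5: | delta := 0 | iter idx=6: | delta := 0 | result 7; calc_v2: shift := 3 | ((base + step) == (base * step)): false | shift := 7 | total := -2 | count := 1 | iter pos=2: | count := -1 | iter pos=3: | count := -3 | iter pos=4: | count := -5 | iter pos=5: | count := -7 | delta := 0 | iter pos=2: | delta := 0 | iter pos=3: | delta := 0 | iter pos=4: | delta := 0 | iter pos=5: | delta := 0 | iter pos=6: | delta := 0 | result 7; agreement on 7.
Across all 56 domain points the two functions coincide.
verdict: equivalent


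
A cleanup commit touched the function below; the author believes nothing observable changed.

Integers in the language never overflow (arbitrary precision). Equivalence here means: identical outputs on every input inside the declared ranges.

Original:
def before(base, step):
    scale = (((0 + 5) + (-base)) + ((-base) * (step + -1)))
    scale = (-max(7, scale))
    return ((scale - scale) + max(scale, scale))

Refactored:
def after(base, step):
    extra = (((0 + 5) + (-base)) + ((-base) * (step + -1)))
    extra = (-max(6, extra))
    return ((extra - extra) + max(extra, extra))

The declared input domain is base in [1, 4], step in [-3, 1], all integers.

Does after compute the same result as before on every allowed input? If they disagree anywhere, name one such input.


Try base=1, step=-1.
before: scale becomes 6; next scale becomes -7; next final value -7
after: extra becomes 6; next extra becomes -6; next final value -6
-7 vs -6 — the two versions disagree here.
verdict: not equivalent; witness: base=1, step=-1


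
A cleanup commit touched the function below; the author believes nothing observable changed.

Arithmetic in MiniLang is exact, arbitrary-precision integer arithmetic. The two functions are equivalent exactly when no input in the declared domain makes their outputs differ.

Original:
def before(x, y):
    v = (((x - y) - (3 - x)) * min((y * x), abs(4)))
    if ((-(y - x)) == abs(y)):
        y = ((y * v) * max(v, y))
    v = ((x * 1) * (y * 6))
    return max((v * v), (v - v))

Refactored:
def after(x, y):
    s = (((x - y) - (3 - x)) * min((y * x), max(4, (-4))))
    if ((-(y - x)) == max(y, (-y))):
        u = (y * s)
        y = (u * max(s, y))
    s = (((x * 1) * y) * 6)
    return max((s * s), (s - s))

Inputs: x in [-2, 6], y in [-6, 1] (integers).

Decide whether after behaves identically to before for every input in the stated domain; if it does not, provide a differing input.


Changes here: statement counts differ; constant usage differs; min/max/abs usage differs; local variable names differ; the full 72-point sweep finds no disagreement.
verdict: equivalent


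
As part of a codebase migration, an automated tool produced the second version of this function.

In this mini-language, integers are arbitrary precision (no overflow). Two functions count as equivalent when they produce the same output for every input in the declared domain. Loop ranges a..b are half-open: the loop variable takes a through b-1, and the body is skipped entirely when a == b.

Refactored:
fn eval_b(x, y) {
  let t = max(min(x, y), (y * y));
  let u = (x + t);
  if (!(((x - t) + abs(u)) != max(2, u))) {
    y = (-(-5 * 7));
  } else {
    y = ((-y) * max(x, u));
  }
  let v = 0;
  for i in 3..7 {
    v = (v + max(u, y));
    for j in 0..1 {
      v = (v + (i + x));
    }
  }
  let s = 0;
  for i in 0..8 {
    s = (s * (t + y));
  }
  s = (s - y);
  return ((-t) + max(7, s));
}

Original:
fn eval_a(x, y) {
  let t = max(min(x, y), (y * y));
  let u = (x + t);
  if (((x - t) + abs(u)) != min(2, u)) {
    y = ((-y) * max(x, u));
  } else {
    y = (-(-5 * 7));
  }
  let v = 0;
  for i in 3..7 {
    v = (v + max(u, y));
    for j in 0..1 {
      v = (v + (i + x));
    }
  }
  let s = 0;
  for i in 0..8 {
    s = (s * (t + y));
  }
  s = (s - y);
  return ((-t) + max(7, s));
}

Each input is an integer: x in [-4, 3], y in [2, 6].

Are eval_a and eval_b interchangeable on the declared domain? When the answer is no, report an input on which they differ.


Take x=1, y=2.
eval_a: t = 4; u = 5; (((x - t) + abs(u)) != min(2, u)) -> false; y = 35; v = 0; [i=3]; v = 35; [j=0]; v = 39; [i=4]; v = 74; [j=0]; v = 79; [i=5]; v = 114; [j=0]; v = 120; [i=6]; v = 155; [j=0]; v = 162; s = 0; [i=0]; s = 0; [i=1]; s = 0; [i=2]; s = 0; [i=3]; s = 0; [i=4]; s = 0; [i=5]; s = 0; [i=6]; s = 0; [i=7]; s = 0; s = -35; return 3
eval_b: t = 4; u = 5; (!(((x - t) + abs(u)) != max(2, u))) -> false; y = -10; v = 0; [i=3]; v = 5; [j=0]; v = 9; [i=4]; v = 14; [j=0]; v = 19; [i=5]; v = 24; [j=0]; v = 30; [i=6]; v = 35; [j=0]; v = 42; s = 0; [i=0]; s = 0; [i=1]; s = 0; [i=2]; s = 0; [i=3]; s = 0; [i=4]; s = 0; [i=5]; s = 0; [i=6]; s = 0; [i=7]; s = 0; s = 10; return 6
3 vs 6 — the two versions disagree here.
verdict: not equivalent; witness: x=1, y=2


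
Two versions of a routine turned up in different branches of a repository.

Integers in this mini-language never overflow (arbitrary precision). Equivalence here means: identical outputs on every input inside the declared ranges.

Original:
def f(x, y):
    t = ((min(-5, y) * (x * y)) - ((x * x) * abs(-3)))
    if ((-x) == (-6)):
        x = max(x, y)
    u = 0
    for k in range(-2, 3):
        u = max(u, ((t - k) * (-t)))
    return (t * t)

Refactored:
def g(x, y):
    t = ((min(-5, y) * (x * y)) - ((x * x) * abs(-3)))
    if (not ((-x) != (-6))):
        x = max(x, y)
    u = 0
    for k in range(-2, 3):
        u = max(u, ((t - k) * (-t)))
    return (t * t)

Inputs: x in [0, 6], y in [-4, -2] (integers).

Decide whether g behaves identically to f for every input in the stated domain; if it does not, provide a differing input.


Side by side, the visible changes include: comparison usage differs; and boolean connective usage differs.
As a probe, take x=1, y=-4: f runs t=17, then ((-x) == (-6)) is false, then u=0, then (k=-2), then u=0, then (k=-1), then u=0, then (k=0), then u=0, then (k=1), then u=0, then (k=2), then u=0, then returns 289; g runs t=17, then (not ((-x) != (-6))) is false, then u=0, then (k=-2), then u=0, then (k=-1), then u=0, then (k=0), then u=0, then (k=1), then u=0, then (k=2), then u=0, then returns 289; both end at 289.
Checked all 21 inputs in the declared domain: the outputs agree on every one.
verdict: equivalent


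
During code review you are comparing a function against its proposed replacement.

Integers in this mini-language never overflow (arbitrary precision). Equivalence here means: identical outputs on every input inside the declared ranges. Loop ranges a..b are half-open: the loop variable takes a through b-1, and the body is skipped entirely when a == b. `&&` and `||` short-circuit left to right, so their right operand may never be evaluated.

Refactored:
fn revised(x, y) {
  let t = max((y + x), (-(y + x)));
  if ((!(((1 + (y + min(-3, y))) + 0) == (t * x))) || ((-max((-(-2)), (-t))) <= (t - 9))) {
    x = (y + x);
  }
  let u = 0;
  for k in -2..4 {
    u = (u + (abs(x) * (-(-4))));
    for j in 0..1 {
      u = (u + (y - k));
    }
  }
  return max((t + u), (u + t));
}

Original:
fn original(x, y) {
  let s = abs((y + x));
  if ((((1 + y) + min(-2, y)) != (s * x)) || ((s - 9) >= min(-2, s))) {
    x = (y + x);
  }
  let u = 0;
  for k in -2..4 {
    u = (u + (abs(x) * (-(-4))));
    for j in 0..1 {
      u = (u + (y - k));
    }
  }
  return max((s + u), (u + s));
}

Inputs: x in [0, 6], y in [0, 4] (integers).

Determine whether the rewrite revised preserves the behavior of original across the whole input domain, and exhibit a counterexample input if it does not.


The rewrite breaks on x=0, y=1, where the results are 4 and 28.
original: s = 1; ((((1 + y) + min(-2, y)) != (s * x)) || ((s - 9) >= min(-2, s))) -> false; u = 0; [k=-2]; u = 0; [j=0]; u = 3; [k=-1]; u = 3; [j=0]; u = 5; [k=0]; u = 5; [j=0]; u = 6; [k=1]; u = 6; [j=0]; u = 6; [k=2]; u = 6; [j=0]; u = 5; [k=3]; u = 5; [j=0]; u = 3; return 4
revised: t = 1; ((!(((1 + (y + min(-3, y))) + 0) == (t * x))) || ((-max((-(-2)), (-t))) <= (t - 9))) -> true; x = 1; u = 0; [k=-2]; u = 4; [j=0]; u = 7; [k=-1]; u = 11; [j=0]; u = 13; [k=0]; u = 17; [j=0]; u = 18; [k=1]; u = 22; [j=0]; u = 22; [k=2]; u = 26; [j=0]; u = 25; [k=3]; u = 29; [j=0]; u = 27; return 28
verdict: not equivalent; witness: x=0, y=1
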